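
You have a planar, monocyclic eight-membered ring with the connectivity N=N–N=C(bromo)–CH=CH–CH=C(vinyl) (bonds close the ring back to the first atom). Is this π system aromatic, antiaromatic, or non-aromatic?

Antiaromatic

The p orbitals form a continuous loop: the double-bond atoms are sp², each contributing one p electron; the doubly-bonded nitrogens are pyridine-type — their lone pairs lie in the ring plane, leaving one electron in the p orbital. The ring is fully conjugated.
Tallying contributions gives 4 × 2 = 8 from the 4 double-bond units.
8 = 4(2); a planar, fully conjugated 4n system is antiaromatic.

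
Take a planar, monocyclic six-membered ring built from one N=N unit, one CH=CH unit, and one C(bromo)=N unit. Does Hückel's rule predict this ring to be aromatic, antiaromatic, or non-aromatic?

Aromatic

Every ring atom contributes a p orbital perpendicular to the ring (the double-bond atoms are sp², each contributing one p electron; the doubly-bonded nitrogens are pyridine-type — their lone pairs lie in the ring plane, leaving one electron in the p orbital), so the π system is cyclic and fully conjugated.
Tallying contributions gives 3 × 2 = 6 from the 3 double-bond units.
Since 6 = 4·1 + 2, the ring meets the 4n+2 criterion.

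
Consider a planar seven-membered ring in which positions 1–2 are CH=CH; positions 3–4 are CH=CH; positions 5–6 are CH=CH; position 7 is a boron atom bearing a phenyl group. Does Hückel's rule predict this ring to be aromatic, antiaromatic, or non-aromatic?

Aromatic

All ring atoms are sp² and supply a p orbital to the ring (every atom in a ring double bond is sp² and brings one electron to the p orbital; the boron has an empty p orbital); the conjugation is uninterrupted.
π-electron count: 3 × 2 = 6 from the double-bond units + 0 from the B(phenyl) atom = 6.
6 = 4(1) + 2, which satisfies Hückel's 4n+2 rule.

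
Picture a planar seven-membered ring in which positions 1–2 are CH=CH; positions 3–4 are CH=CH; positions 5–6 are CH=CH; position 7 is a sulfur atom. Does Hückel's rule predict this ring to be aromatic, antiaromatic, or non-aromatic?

Antiaromatic

The p orbitals form a continuous loop: every atom in a ring double bond is sp² and brings one electron to the p orbital; the sulfur donates one lone pair from its p orbital. The ring is fully conjugated.
Adding the contributions, 3 × 2 = 6 from the double-bond units + 2 from the S atom = 8.
8 = 4(2); a planar, fully conjugated 4n system is antiaromatic.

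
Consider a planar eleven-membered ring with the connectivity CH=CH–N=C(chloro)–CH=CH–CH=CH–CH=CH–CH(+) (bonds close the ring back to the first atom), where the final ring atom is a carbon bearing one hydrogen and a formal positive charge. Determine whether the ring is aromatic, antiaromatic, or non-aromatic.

Aromatic

Every ring atom contributes a p orbital perpendicular to the ring (each doubly-bonded ring atom is sp² with one p-orbital electron; each =N– nitrogen is pyridine-type (lone pair in the sp² plane, one electron in the p orbital); the carbocation has an empty p orbital), so the π system is cyclic and fully conjugated.
Tallying contributions gives 5 × 2 = 10 from the double-bond units + 0 from the CH(+) atom = 10.
That gives a 4n+2 count (10, n = 2).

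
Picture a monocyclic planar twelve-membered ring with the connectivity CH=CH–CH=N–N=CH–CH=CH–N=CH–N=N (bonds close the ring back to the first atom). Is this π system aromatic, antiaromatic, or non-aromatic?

All ring atoms are sp² and supply a p orbital to the ring (every atom in a ring double bond is sp² and brings one electron to the p orbital; the doubly-bonded nitrogens are pyridine-type — their lone pairs lie in the ring plane, leaving one electron in the p orbital); the conjugation is uninterrupted.
Counting π electrons: 6 × 2 = 12 from the 6 double-bond units.
12 = 4(3); a planar, fully conjugated 4n system is antiaromatic.

Antiaromatic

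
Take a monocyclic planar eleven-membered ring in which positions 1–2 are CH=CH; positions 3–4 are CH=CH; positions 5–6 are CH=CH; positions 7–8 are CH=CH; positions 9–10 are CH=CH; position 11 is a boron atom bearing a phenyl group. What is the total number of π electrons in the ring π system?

10

The p orbitals form a continuous loop: every atom in a ring double bond is sp² and brings one electron to the p orbital; the boron has an empty p orbital. The ring is fully conjugated.
Tallying contributions gives 5 × 2 = 10 from the double-bond units + 0 from the B(phenyl) atom = 10.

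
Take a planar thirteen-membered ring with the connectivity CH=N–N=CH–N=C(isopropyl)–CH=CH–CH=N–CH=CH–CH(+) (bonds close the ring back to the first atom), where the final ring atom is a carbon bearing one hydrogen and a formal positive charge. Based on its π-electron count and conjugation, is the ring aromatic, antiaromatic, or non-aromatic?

Antiaromatic

Every ring atom contributes a p orbital perpendicular to the ring (every atom in a ring double bond is sp² and brings one electron to the p orbital; each =N– nitrogen is pyridine-type (lone pair in the sp² plane, one electron in the p orbital); the carbocation has an empty p orbital), so the π system is cyclic and fully conjugated.
Adding the contributions, 6 × 2 = 12 from the double-bond units + 0 from the CH(+) atom = 12.
12 is a 4n count (n = 3), so the planar conjugated ring is antiaromatic.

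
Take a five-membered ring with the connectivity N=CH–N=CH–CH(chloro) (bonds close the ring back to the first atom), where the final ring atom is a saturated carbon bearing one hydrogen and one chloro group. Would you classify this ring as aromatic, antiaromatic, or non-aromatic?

Non-aromatic

At the CH(chloro) position, that saturated carbon is sp³ and has no p orbital in the ring π system; the ring's p-orbital overlap is broken there.
Broken conjugation rules out both aromaticity and antiaromaticity.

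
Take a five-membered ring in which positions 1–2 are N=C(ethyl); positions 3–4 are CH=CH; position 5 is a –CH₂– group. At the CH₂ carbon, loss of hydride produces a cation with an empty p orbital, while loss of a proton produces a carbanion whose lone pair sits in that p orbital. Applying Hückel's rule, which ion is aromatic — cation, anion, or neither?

The anion

Both ions have a continuous loop of p orbitals — each ring atom is sp².
Cation: 2 × 2 + 0 = 4 π electrons → 4(1), antiaromatic.
Anion: 2 × 2 + 2 = 6 π electrons → 4(1)+2, aromatic.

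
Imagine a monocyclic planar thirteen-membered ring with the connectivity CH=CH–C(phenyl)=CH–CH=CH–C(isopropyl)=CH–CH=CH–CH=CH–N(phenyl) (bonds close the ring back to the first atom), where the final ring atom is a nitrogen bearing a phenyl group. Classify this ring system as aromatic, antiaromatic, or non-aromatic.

Aromatic

All ring atoms are sp² and supply a p orbital to the ring (each doubly-bonded ring atom is sp² with one p-orbital electron; the pyrrole-type nitrogen donates its lone pair from the p orbital); the conjugation is uninterrupted.
Adding the contributions, 6 × 2 = 12 from the double-bond units + 2 from the N(phenyl) atom = 14.
With 14 π electrons (n = 3), the Hückel 4n+2 condition holds.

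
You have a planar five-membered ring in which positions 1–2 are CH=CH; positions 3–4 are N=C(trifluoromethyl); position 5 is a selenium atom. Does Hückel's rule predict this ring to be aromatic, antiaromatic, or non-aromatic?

Every ring atom contributes a p orbital perpendicular to the ring (every atom in a ring double bond is sp² and brings one electron to the p orbital; the doubly-bonded nitrogens are pyridine-type — their lone pairs lie in the ring plane, leaving one electron in the p orbital; the selenium donates one lone pair from its p orbital), so the π system is cyclic and fully conjugated.
Tallying contributions gives 2 × 2 = 4 from the double-bond units + 2 from the Se atom = 6.
Since 6 = 4·1 + 2, the ring meets the 4n+2 criterion.

Aromatic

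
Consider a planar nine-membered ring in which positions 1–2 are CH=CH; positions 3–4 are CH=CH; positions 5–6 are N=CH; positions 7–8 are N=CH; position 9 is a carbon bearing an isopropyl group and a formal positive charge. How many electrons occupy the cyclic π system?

Every ring atom contributes a p orbital perpendicular to the ring (every atom in a ring double bond is sp² and brings one electron to the p orbital; each =N– nitrogen is pyridine-type (lone pair in the sp² plane, one electron in the p orbital); the carbocation has an empty p orbital), so the π system is cyclic and fully conjugated.
Tallying contributions gives 4 × 2 = 8 from the double-bond units + 0 from the C(isopropyl)(+) atom = 8.

8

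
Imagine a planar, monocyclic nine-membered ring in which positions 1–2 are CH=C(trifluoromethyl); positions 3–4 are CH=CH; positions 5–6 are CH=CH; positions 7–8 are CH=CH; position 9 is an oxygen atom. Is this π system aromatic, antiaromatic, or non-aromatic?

The p orbitals form a continuous loop: the double-bond atoms are sp², each contributing one p electron; the oxygen donates one lone pair from its p orbital. The ring is fully conjugated.
Tallying contributions gives 4 × 2 = 8 from the double-bond units + 2 from the O atom = 10.
With 10 π electrons (n = 2), the Hückel 4n+2 condition holds.

Aromatic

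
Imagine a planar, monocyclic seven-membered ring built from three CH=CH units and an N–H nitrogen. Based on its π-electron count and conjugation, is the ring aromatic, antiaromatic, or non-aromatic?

Every ring atom contributes a p orbital perpendicular to the ring (the double-bond atoms are sp², each contributing one p electron; the pyrrole-type nitrogen donates its lone pair from the p orbital), so the π system is cyclic and fully conjugated.
π-electron count: 3 × 2 = 6 from the double-bond units + 2 from the NH atom = 8.
With 8 = 4·2 π electrons, Hückel's rule classifies the planar ring as antiaromatic.

Antiaromatic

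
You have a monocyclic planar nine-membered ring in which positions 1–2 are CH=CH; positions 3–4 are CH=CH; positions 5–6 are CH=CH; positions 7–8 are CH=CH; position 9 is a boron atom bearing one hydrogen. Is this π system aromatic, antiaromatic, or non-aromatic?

Check conjugation: each doubly-bonded ring atom is sp² with one p-orbital electron; the boron has an empty p orbital — every position has a p orbital, so the cyclic π system is continuous.
Adding the contributions, 4 × 2 = 8 from the double-bond units + 0 from the BH atom = 8.
8 = 4(2); a planar, fully conjugated 4n system is antiaromatic.

Antiaromatic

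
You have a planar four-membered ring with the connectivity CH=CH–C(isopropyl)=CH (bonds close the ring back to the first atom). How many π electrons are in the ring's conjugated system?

4

The p orbitals form a continuous loop: each doubly-bonded ring atom is sp² with one p-orbital electron. The ring is fully conjugated.
Adding the contributions, 2 × 2 = 4 from the 2 double-bond units.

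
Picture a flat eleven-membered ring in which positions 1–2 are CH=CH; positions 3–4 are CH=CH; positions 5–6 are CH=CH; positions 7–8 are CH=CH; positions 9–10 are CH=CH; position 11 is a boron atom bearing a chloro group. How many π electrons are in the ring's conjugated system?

10

The p orbitals form a continuous loop: each doubly-bonded ring atom is sp² with one p-orbital electron; the boron has an empty p orbital. The ring is fully conjugated.
Counting π electrons: 5 × 2 = 10 from the double-bond units + 0 from the B(chloro) atom = 10.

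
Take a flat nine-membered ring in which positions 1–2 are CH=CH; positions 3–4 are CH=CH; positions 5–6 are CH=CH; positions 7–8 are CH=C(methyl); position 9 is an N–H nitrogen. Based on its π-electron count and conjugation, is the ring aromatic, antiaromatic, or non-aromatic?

All ring atoms are sp² and supply a p orbital to the ring (the double-bond atoms are sp², each contributing one p electron; the pyrrole-type nitrogen donates its lone pair from the p orbital); the conjugation is uninterrupted.
Counting π electrons: 4 × 2 = 8 from the double-bond units + 2 from the NH atom = 10.
Since 10 = 4·2 + 2, the ring meets the 4n+2 criterion.

Aromatic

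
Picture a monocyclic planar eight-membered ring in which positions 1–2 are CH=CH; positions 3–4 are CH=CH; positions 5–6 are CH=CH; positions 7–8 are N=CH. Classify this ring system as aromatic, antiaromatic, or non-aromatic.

All ring atoms are sp² and supply a p orbital to the ring (the double-bond atoms are sp², each contributing one p electron; each =N– nitrogen is pyridine-type (lone pair in the sp² plane, one electron in the p orbital)); the conjugation is uninterrupted.
π-electron count: 4 × 2 = 8 from the 4 double-bond units.
With 8 = 4·2 π electrons, Hückel's rule classifies the planar ring as antiaromatic.

Antiaromatic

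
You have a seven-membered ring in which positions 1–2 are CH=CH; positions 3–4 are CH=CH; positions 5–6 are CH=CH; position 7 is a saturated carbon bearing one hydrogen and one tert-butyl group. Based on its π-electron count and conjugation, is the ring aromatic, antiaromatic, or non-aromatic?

At the CH(tert-butyl) position, that saturated carbon is sp³ and has no p orbital in the ring π system; the ring's p-orbital overlap is broken there.
A ring that is not fully conjugated cannot be aromatic or antiaromatic regardless of its π-electron count.

Non-aromatic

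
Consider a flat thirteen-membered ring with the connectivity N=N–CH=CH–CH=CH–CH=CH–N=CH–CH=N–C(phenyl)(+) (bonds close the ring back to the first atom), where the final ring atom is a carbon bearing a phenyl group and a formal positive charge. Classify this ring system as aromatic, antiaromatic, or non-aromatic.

Check conjugation: every atom in a ring double bond is sp² and brings one electron to the p orbital; each =N– nitrogen is pyridine-type (lone pair in the sp² plane, one electron in the p orbital); the carbocation has an empty p orbital — every position has a p orbital, so the cyclic π system is continuous.
Tallying contributions gives 6 × 2 = 12 from the double-bond units + 0 from the C(phenyl)(+) atom = 12.
A 4n π count (12, n = 3) in a planar conjugated ring means antiaromatic.

Antiaromatic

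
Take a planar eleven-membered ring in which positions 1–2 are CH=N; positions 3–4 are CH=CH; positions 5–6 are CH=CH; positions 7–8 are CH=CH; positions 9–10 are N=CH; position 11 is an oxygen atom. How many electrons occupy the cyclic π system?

All ring atoms are sp² and supply a p orbital to the ring (every atom in a ring double bond is sp² and brings one electron to the p orbital; each sp² =N– keeps its lone pair in-plane and puts one electron into the π system; the oxygen donates one lone pair from its p orbital); the conjugation is uninterrupted.
Counting π electrons: 5 × 2 = 10 from the double-bond units + 2 from the O atom = 12.

12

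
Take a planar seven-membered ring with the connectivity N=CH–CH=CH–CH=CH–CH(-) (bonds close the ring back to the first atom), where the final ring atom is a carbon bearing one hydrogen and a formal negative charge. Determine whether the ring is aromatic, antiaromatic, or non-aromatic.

The p orbitals form a continuous loop: every atom in a ring double bond is sp² and brings one electron to the p orbital; each =N– nitrogen is pyridine-type (lone pair in the sp² plane, one electron in the p orbital); the carbanion's lone pair occupies the p orbital. The ring is fully conjugated.
π-electron count: 3 × 2 = 6 from the double-bond units + 2 from the CH(-) atom = 8.
8 is a 4n count (n = 2), so the planar conjugated ring is antiaromatic.

Antiaromatic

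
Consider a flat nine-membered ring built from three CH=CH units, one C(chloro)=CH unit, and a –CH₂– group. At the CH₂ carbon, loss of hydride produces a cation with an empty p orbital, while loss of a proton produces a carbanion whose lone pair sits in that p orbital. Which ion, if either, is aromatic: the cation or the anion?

Once that carbon is sp², every ring atom has a p orbital and both ions are fully conjugated.
Cation: 4 × 2 + 0 = 8 π electrons → 4(2), antiaromatic.
Anion: 4 × 2 + 2 = 10 π electrons → 4(2)+2, aromatic.

The anion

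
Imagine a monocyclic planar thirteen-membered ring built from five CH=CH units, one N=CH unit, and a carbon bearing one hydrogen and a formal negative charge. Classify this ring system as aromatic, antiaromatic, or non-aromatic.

Aromatic

Every ring atom contributes a p orbital perpendicular to the ring (every atom in a ring double bond is sp² and brings one electron to the p orbital; each =N– nitrogen is pyridine-type (lone pair in the sp² plane, one electron in the p orbital); the carbanion's lone pair occupies the p orbital), so the π system is cyclic and fully conjugated.
π-electron count: 6 × 2 = 12 from the double-bond units + 2 from the CH(-) atom = 14.
With 14 π electrons (n = 3), the Hückel 4n+2 condition holds.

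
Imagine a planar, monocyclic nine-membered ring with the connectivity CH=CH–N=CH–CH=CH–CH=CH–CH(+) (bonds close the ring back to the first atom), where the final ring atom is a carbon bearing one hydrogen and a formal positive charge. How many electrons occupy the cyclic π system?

8

Every ring atom contributes a p orbital perpendicular to the ring (each doubly-bonded ring atom is sp² with one p-orbital electron; the doubly-bonded nitrogens are pyridine-type — their lone pairs lie in the ring plane, leaving one electron in the p orbital; the carbocation has an empty p orbital), so the π system is cyclic and fully conjugated.
Counting π electrons: 4 × 2 = 8 from the double-bond units + 0 from the CH(+) atom = 8.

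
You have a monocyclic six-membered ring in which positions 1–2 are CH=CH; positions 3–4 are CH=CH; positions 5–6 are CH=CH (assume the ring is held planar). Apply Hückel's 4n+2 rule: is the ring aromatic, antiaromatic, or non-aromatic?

Check conjugation: each doubly-bonded ring atom is sp² with one p-orbital electron — every position has a p orbital, so the cyclic π system is continuous.
Tallying contributions gives 3 × 2 = 6 from the 3 double-bond units.
That gives a 4n+2 count (6, n = 1).
(This ring is benzene.)

Aromatic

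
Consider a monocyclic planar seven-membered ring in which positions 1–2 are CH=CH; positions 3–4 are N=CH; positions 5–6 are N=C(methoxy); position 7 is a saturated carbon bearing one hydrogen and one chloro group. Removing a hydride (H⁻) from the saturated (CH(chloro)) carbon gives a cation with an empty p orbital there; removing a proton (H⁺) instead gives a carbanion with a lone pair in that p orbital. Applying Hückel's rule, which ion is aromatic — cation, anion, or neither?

The cation

Once that carbon is sp², every ring atom has a p orbital and both ions are fully conjugated.
Cation: 3 × 2 + 0 = 6 π electrons → 4(1)+2, aromatic.
Anion: 3 × 2 + 2 = 8 π electrons → 4(2), antiaromatic.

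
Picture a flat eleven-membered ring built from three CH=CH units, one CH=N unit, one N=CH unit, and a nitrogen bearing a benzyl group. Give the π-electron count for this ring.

Check conjugation: every atom in a ring double bond is sp² and brings one electron to the p orbital; each sp² =N– keeps its lone pair in-plane and puts one electron into the π system; the pyrrole-type nitrogen donates its lone pair from the p orbital — every position has a p orbital, so the cyclic π system is continuous.
Counting π electrons: 5 × 2 = 10 from the double-bond units + 2 from the N(benzyl) atom = 12.

12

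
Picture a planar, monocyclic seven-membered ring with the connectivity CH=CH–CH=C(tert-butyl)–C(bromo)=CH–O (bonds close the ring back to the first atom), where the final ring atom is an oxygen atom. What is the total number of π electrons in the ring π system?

Check conjugation: the double-bond atoms are sp², each contributing one p electron; the oxygen donates one lone pair from its p orbital — every position has a p orbital, so the cyclic π system is continuous.
Counting π electrons: 3 × 2 = 6 from the double-bond units + 2 from the O atom = 8.

8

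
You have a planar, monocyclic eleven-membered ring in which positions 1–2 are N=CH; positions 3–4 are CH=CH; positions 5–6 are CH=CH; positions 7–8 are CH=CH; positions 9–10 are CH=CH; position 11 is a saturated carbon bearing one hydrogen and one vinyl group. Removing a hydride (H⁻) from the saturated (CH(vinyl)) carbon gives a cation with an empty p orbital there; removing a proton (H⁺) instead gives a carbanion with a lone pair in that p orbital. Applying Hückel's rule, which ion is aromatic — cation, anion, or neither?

In either ion the ring is fully conjugated: every atom, including the new sp² carbon, supplies a p orbital.
Cation: 5 × 2 + 0 = 10 π electrons → 4(2)+2, aromatic.
Anion: 5 × 2 + 2 = 12 π electrons → 4(3), antiaromatic.

The cation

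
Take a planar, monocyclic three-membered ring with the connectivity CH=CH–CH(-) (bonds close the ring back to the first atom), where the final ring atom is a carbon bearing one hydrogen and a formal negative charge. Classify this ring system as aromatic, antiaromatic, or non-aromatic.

All ring atoms are sp² and supply a p orbital to the ring (the double-bond atoms are sp², each contributing one p electron; the carbanion's lone pair occupies the p orbital); the conjugation is uninterrupted.
π-electron count: 1 × 2 = 2 from the double-bond unit + 2 from the CH(-) atom = 4.
4 is a 4n count (n = 1), so the planar conjugated ring is antiaromatic.
This is the cyclopropenyl anion.

Antiaromatic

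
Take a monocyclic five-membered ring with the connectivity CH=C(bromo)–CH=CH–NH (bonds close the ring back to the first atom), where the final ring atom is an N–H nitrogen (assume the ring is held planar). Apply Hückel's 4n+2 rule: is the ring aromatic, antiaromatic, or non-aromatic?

Aromatic

Check conjugation: each doubly-bonded ring atom is sp² with one p-orbital electron; the pyrrole-type nitrogen donates its lone pair from the p orbital — every position has a p orbital, so the cyclic π system is continuous.
π-electron count: 2 × 2 = 4 from the double-bond units + 2 from the NH atom = 6.
6 = 4(1) + 2, which satisfies Hückel's 4n+2 rule.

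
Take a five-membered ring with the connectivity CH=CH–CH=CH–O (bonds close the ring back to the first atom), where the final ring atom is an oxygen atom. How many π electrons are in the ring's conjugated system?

6

The p orbitals form a continuous loop: the double-bond atoms are sp², each contributing one p electron; the oxygen donates one lone pair from its p orbital. The ring is fully conjugated.
Tallying contributions gives 2 × 2 = 4 from the double-bond units + 2 from the O atom = 6.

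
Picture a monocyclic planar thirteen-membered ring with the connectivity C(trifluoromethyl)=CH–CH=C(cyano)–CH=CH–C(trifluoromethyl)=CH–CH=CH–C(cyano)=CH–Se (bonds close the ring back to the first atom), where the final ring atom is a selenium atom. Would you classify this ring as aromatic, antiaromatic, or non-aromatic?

The p orbitals form a continuous loop: every atom in a ring double bond is sp² and brings one electron to the p orbital; the selenium donates one lone pair from its p orbital. The ring is fully conjugated.
Tallying contributions gives 6 × 2 = 12 from the double-bond units + 2 from the Se atom = 14.
That gives a 4n+2 count (14, n = 3).

Aromatic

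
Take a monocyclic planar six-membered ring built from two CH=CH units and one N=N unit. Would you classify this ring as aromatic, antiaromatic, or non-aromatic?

Aromatic

Check conjugation: every atom in a ring double bond is sp² and brings one electron to the p orbital; each sp² =N– keeps its lone pair in-plane and puts one electron into the π system — every position has a p orbital, so the cyclic π system is continuous.
π-electron count: 3 × 2 = 6 from the 3 double-bond units.
That gives a 4n+2 count (6, n = 1).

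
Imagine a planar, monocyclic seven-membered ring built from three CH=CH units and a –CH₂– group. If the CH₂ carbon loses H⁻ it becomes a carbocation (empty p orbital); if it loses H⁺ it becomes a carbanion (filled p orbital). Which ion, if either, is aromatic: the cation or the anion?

In both ions every ring atom is sp² and contributes a p orbital, so both rings are fully conjugated.
Cation: 3 × 2 + 0 = 6 π electrons → 4(1)+2, aromatic.
Anion: 3 × 2 + 2 = 8 π electrons → 4(2), antiaromatic.

The cation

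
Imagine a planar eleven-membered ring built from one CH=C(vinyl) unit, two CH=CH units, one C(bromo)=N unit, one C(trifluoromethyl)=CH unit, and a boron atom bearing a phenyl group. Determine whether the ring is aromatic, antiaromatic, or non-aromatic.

Every ring atom contributes a p orbital perpendicular to the ring (each doubly-bonded ring atom is sp² with one p-orbital electron; each =N– nitrogen is pyridine-type (lone pair in the sp² plane, one electron in the p orbital); the boron has an empty p orbital), so the π system is cyclic and fully conjugated.
Adding the contributions, 5 × 2 = 10 from the double-bond units + 0 from the B(phenyl) atom = 10.
With 10 π electrons (n = 2), the Hückel 4n+2 condition holds.

Aromatic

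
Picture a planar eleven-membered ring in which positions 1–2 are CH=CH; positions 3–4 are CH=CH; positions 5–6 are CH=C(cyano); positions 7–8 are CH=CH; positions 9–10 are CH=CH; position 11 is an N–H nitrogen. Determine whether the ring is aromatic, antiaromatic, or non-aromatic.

Antiaromatic

Check conjugation: every atom in a ring double bond is sp² and brings one electron to the p orbital; the pyrrole-type nitrogen donates its lone pair from the p orbital — every position has a p orbital, so the cyclic π system is continuous.
π-electron count: 5 × 2 = 10 from the double-bond units + 2 from the NH atom = 12.
12 is a 4n count (n = 3), so the planar conjugated ring is antiaromatic.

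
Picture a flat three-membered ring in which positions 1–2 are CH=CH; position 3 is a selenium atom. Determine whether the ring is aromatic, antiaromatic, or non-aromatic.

Check conjugation: every atom in a ring double bond is sp² and brings one electron to the p orbital; the selenium donates one lone pair from its p orbital — every position has a p orbital, so the cyclic π system is continuous.
Counting π electrons: 1 × 2 = 2 from the double-bond unit + 2 from the Se atom = 4.
4 is a 4n count (n = 1), so the planar conjugated ring is antiaromatic.

Antiaromatic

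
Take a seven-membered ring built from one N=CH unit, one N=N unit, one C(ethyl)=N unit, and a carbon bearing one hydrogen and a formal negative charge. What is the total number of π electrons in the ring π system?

8

The p orbitals form a continuous loop: the double-bond atoms are sp², each contributing one p electron; the doubly-bonded nitrogens are pyridine-type — their lone pairs lie in the ring plane, leaving one electron in the p orbital; the carbanion's lone pair occupies the p orbital. The ring is fully conjugated.
Counting π electrons: 3 × 2 = 6 from the double-bond units + 2 from the CH(-) atom = 8.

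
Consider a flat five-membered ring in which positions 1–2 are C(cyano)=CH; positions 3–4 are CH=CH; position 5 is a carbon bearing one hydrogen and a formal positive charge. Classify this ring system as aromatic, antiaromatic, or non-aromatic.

Every ring atom contributes a p orbital perpendicular to the ring (the double-bond atoms are sp², each contributing one p electron; the carbocation has an empty p orbital), so the π system is cyclic and fully conjugated.
Adding the contributions, 2 × 2 = 4 from the double-bond units + 0 from the CH(+) atom = 4.
4 = 4(1); a planar, fully conjugated 4n system is antiaromatic.

Antiaromatic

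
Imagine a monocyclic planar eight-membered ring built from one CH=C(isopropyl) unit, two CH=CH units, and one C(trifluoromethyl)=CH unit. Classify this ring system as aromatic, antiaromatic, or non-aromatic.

Antiaromatic

Every ring atom contributes a p orbital perpendicular to the ring (every atom in a ring double bond is sp² and brings one electron to the p orbital), so the π system is cyclic and fully conjugated.
Counting π electrons: 4 × 2 = 8 from the 4 double-bond units.
8 = 4(2); a planar, fully conjugated 4n system is antiaromatic.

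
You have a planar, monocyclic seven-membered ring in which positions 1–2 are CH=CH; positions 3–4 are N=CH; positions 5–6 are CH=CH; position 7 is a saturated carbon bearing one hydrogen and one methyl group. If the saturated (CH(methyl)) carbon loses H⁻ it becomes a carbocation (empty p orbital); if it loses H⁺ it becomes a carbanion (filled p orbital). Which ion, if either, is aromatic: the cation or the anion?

Once that carbon is sp², every ring atom has a p orbital and both ions are fully conjugated.
Cation: 3 × 2 + 0 = 6 π electrons → 4(1)+2, aromatic.
Anion: 3 × 2 + 2 = 8 π electrons → 4(2), antiaromatic.

The cation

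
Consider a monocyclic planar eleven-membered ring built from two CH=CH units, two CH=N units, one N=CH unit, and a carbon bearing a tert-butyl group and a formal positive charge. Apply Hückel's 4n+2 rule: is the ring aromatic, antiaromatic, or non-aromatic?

Check conjugation: each doubly-bonded ring atom is sp² with one p-orbital electron; each =N– nitrogen is pyridine-type (lone pair in the sp² plane, one electron in the p orbital); the carbocation has an empty p orbital — every position has a p orbital, so the cyclic π system is continuous.
π-electron count: 5 × 2 = 10 from the double-bond units + 0 from the C(tert-butyl)(+) atom = 10.
That gives a 4n+2 count (10, n = 2).

Aromatic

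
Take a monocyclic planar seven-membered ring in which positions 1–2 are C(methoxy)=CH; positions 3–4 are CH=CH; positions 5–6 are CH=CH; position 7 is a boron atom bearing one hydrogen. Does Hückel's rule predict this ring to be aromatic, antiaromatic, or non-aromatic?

Aromatic

The p orbitals form a continuous loop: every atom in a ring double bond is sp² and brings one electron to the p orbital; the boron has an empty p orbital. The ring is fully conjugated.
Counting π electrons: 3 × 2 = 6 from the double-bond units + 0 from the BH atom = 6.
That gives a 4n+2 count (6, n = 1).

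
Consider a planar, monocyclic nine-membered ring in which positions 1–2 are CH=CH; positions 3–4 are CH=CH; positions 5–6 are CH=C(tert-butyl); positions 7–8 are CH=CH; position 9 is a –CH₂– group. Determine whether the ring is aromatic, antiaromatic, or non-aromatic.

At the CH2 position, the tetrahedral CH₂ carbon is sp³ and has no p orbital in the ring π system; the ring's p-orbital overlap is broken there.
A ring that is not fully conjugated cannot be aromatic or antiaromatic regardless of its π-electron count.

Non-aromatic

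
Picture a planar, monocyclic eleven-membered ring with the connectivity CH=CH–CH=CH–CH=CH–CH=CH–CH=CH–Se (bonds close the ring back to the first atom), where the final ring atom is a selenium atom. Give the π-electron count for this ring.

12

All ring atoms are sp² and supply a p orbital to the ring (every atom in a ring double bond is sp² and brings one electron to the p orbital; the selenium donates one lone pair from its p orbital); the conjugation is uninterrupted.
Tallying contributions gives 5 × 2 = 10 from the double-bond units + 2 from the Se atom = 12.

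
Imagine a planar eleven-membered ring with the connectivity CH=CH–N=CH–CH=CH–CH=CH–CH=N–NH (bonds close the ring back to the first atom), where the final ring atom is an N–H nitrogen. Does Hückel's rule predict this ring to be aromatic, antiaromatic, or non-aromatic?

Antiaromatic

The p orbitals form a continuous loop: each doubly-bonded ring atom is sp² with one p-orbital electron; each =N– nitrogen is pyridine-type (lone pair in the sp² plane, one electron in the p orbital); the pyrrole-type nitrogen donates its lone pair from the p orbital. The ring is fully conjugated.
Adding the contributions, 5 × 2 = 10 from the double-bond units + 2 from the NH atom = 12.
With 12 = 4·3 π electrons, Hückel's rule classifies the planar ring as antiaromatic.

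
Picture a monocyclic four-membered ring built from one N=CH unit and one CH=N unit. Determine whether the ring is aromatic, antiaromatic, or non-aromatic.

Antiaromatic

Check conjugation: each doubly-bonded ring atom is sp² with one p-orbital electron; the doubly-bonded nitrogens are pyridine-type — their lone pairs lie in the ring plane, leaving one electron in the p orbital — every position has a p orbital, so the cyclic π system is continuous.
Adding the contributions, 2 × 2 = 4 from the 2 double-bond units.
A 4n π count (4, n = 1) in a planar conjugated ring means antiaromatic.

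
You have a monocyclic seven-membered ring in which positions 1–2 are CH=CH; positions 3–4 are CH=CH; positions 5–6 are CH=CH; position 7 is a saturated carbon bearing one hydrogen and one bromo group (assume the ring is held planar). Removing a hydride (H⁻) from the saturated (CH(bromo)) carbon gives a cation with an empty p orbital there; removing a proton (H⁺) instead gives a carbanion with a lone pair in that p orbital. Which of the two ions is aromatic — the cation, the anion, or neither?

The cation

Both ions have a continuous loop of p orbitals — each ring atom is sp².
Cation: 3 × 2 + 0 = 6 π electrons → 4(1)+2, aromatic.
Anion: 3 × 2 + 2 = 8 π electrons → 4(2), antiaromatic.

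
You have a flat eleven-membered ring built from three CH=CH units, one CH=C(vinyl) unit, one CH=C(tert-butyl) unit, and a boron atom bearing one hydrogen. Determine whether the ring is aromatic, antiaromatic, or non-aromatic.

Aromatic

All ring atoms are sp² and supply a p orbital to the ring (every atom in a ring double bond is sp² and brings one electron to the p orbital; the boron has an empty p orbital); the conjugation is uninterrupted.
π-electron count: 5 × 2 = 10 from the double-bond units + 0 from the BH atom = 10.
With 10 π electrons (n = 2), the Hückel 4n+2 condition holds.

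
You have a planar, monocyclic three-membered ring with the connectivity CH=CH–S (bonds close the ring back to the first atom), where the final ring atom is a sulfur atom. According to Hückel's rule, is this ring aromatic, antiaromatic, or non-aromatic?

Every ring atom contributes a p orbital perpendicular to the ring (the double-bond atoms are sp², each contributing one p electron; the sulfur donates one lone pair from its p orbital), so the π system is cyclic and fully conjugated.
Counting π electrons: 1 × 2 = 2 from the double-bond unit + 2 from the S atom = 4.
With 4 = 4·1 π electrons, Hückel's rule classifies the planar ring as antiaromatic.

Antiaromatic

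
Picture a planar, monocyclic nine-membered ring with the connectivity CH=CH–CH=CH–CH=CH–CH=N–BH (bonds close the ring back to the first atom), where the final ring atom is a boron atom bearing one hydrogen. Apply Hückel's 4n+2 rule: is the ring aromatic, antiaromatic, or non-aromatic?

Check conjugation: the double-bond atoms are sp², each contributing one p electron; the doubly-bonded nitrogens are pyridine-type — their lone pairs lie in the ring plane, leaving one electron in the p orbital; the boron has an empty p orbital — every position has a p orbital, so the cyclic π system is continuous.
Tallying contributions gives 4 × 2 = 8 from the double-bond units + 0 from the BH atom = 8.
With 8 = 4·2 π electrons, Hückel's rule classifies the planar ring as antiaromatic.

Antiaromatic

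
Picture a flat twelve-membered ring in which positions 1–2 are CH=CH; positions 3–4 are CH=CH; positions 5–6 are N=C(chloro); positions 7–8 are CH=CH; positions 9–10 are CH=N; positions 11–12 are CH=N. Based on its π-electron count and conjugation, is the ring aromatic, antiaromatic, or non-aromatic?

All ring atoms are sp² and supply a p orbital to the ring (every atom in a ring double bond is sp² and brings one electron to the p orbital; each sp² =N– keeps its lone pair in-plane and puts one electron into the π system); the conjugation is uninterrupted.
Tallying contributions gives 6 × 2 = 12 from the 6 double-bond units.
With 12 = 4·3 π electrons, Hückel's rule classifies the planar ring as antiaromatic.

Antiaromatic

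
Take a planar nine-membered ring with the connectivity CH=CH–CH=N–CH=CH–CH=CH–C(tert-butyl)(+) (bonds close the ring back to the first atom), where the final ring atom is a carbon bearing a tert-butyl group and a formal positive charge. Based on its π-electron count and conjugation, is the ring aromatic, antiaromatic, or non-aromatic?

Every ring atom contributes a p orbital perpendicular to the ring (each doubly-bonded ring atom is sp² with one p-orbital electron; each =N– nitrogen is pyridine-type (lone pair in the sp² plane, one electron in the p orbital); the carbocation has an empty p orbital), so the π system is cyclic and fully conjugated.
Adding the contributions, 4 × 2 = 8 from the double-bond units + 0 from the C(tert-butyl)(+) atom = 8.
A 4n π count (8, n = 2) in a planar conjugated ring means antiaromatic.

Antiaromatic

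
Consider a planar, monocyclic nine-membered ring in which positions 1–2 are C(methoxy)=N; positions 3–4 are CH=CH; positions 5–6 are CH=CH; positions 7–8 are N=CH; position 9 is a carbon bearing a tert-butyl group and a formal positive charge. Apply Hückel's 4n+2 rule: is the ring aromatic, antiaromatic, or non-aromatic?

Antiaromatic

Every ring atom contributes a p orbital perpendicular to the ring (the double-bond atoms are sp², each contributing one p electron; each sp² =N– keeps its lone pair in-plane and puts one electron into the π system; the carbocation has an empty p orbital), so the π system is cyclic and fully conjugated.
Adding the contributions, 4 × 2 = 8 from the double-bond units + 0 from the C(tert-butyl)(+) atom = 8.
A 4n π count (8, n = 2) in a planar conjugated ring means antiaromatic.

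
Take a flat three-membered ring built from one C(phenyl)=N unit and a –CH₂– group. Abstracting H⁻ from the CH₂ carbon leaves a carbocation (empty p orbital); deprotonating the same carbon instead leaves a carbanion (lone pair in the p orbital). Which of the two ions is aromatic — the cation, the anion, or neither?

The cation

Both ions have a continuous loop of p orbitals — each ring atom is sp².
Cation: 1 × 2 + 0 = 2 π electrons → 4(0)+2, aromatic.
Anion: 1 × 2 + 2 = 4 π electrons → 4(1), antiaromatic.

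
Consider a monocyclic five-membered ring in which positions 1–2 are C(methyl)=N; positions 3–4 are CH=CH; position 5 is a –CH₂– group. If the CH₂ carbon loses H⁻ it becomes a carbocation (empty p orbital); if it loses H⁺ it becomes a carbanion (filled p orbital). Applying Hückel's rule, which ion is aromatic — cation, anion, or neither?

In either ion the ring is fully conjugated: every atom, including the new sp² carbon, supplies a p orbital.
Cation: 2 × 2 + 0 = 4 π electrons → 4(1), antiaromatic.
Anion: 2 × 2 + 2 = 6 π electrons → 4(1)+2, aromatic.

The anion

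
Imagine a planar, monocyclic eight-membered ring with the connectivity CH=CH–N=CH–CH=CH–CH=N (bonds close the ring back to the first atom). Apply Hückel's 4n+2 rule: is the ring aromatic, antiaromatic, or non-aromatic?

Check conjugation: every atom in a ring double bond is sp² and brings one electron to the p orbital; each sp² =N– keeps its lone pair in-plane and puts one electron into the π system — every position has a p orbital, so the cyclic π system is continuous.
π-electron count: 4 × 2 = 8 from the 4 double-bond units.
A 4n π count (8, n = 2) in a planar conjugated ring means antiaromatic.

Antiaromatic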